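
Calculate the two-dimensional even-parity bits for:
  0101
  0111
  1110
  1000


Row parities: 0111
Column parities: 0100

Row P: 0111, Col P: 0100, Corner: 1


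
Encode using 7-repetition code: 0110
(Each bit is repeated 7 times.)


Each bit -> 7 copies

0000000111111111111110000000


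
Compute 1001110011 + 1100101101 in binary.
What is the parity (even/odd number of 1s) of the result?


1001110011 = 627
1100101101 = 813
Sum = 1440 = 10110100000
1s count = 4

even parity (4 ones in 10110100000)


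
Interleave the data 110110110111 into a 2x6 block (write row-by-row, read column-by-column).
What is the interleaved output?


Matrix:
  110110
  110111
Read columns: 111100111101

111100111101


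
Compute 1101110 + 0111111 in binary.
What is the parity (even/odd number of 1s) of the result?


1101110 = 110
0111111 = 63
Sum = 173 = 10101101
1s count = 5

odd parity (5 ones in 10101101)


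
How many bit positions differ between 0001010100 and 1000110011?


XOR: 1001100111
Count of 1s: 6

6


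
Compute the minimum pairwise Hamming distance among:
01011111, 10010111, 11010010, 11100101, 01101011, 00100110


Comparing all pairs, minimum distance: 3
Can detect 2 errors, correct 1 errors

3


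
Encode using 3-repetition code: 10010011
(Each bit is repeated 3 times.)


Each bit -> 3 copies

111000000111000000111111


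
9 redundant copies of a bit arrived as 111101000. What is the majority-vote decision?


Ones: 5 out of 9
Threshold: 5

1 (5/9 voted 1)


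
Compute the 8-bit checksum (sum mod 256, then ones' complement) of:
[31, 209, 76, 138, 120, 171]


Sum = 745 mod 256 = 233
Complement = 22

22


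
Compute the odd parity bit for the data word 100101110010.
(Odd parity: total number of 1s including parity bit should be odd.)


Number of 1s in data: 6
Parity bit: 1

1


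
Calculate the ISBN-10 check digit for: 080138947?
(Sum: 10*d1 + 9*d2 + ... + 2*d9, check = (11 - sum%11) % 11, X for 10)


Weighted sum: 199
199 mod 11 = 1

Check digit: X


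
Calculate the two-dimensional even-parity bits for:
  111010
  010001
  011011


Row parities: 000
Column parities: 110000

Row P: 000, Col P: 110000, Corner: 0


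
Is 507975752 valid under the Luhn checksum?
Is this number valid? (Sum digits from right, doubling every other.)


Luhn sum = 39
39 mod 10 = 9

Invalid (Luhn sum mod 10 = 9)


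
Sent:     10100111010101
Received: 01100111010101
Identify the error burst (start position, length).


XOR: 11000000000000

Burst at position 0, length 2


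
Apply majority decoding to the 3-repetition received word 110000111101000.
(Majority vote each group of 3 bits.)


Groups: 110, 000, 111, 101, 000
Majority votes: 10110

10110


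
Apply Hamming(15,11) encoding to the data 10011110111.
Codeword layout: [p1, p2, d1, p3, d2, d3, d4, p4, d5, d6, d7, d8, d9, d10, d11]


Parity bits: p1=0, p2=0, p3=0, p4=0

001000101110111


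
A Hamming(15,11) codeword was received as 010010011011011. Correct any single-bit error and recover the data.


Syndrome = 0: no error detected

Data: 01001011011 (no errors)


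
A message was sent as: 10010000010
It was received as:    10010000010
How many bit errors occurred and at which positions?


XOR: 00000000000

0 errors (received matches sent)


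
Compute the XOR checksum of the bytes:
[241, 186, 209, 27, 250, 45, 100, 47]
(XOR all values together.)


XOR chain: 241 ^ 186 ^ 209 ^ 27 ^ 250 ^ 45 ^ 100 ^ 47 = 29

29


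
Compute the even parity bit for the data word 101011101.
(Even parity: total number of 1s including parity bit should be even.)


Number of 1s in data: 6
Parity bit: 0

0


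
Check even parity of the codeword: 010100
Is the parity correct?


Number of 1s: 2

Yes, parity is correct (2 ones)


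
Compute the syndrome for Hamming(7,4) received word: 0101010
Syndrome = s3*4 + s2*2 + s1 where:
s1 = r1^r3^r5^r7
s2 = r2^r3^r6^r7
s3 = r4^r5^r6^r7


s1=0, s2=0, s3=0

Syndrome = 0 (no error)


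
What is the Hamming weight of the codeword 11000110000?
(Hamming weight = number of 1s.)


Counting 1s in 11000110000

4


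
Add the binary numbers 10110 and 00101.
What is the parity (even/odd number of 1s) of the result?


10110 = 22
00101 = 5
Sum = 27 = 11011
1s count = 4

even parity (4 ones in 11011)


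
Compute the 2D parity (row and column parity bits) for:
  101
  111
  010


Row parities: 011
Column parities: 000

Row P: 011, Col P: 000, Corner: 0


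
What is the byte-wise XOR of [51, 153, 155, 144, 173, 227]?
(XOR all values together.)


XOR chain: 51 ^ 153 ^ 155 ^ 144 ^ 173 ^ 227 = 239

239


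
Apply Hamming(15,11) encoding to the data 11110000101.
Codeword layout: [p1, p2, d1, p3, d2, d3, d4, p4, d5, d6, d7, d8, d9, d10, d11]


Parity bits: p1=1, p2=0, p3=1, p4=0

101111100000101


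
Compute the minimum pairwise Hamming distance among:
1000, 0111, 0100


Comparing all pairs, minimum distance: 2
Can detect 1 errors, correct 0 errors

2


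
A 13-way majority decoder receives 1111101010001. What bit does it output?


Ones: 8 out of 13
Threshold: 7

1 (8/13 voted 1)


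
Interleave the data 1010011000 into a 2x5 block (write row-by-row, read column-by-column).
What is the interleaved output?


Matrix:
  10100
  11000
Read columns: 1101100000

1101100000


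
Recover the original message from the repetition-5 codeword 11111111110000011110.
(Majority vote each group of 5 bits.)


Groups: 11111, 11111, 00000, 11110
Majority votes: 1101

1101


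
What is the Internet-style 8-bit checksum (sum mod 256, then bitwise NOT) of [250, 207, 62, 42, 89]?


Sum = 650 mod 256 = 138
Complement = 117

117


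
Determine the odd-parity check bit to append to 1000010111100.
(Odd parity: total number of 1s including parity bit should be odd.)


Number of 1s in data: 6
Parity bit: 1

1


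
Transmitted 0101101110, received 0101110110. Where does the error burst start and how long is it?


XOR: 0000011000

Burst at position 5, length 2


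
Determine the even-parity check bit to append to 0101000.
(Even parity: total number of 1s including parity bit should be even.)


Number of 1s in data: 2
Parity bit: 0

0


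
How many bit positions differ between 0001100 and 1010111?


XOR: 1011011
Count of 1s: 5

5


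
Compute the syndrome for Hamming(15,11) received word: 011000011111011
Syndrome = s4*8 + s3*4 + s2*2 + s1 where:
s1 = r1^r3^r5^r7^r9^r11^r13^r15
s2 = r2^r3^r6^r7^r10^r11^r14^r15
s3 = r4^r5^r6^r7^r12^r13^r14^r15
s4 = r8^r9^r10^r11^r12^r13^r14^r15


s1=0, s2=0, s3=1, s4=1

Syndrome = 12 (error at position 12)


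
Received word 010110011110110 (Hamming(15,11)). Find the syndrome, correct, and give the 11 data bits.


Syndrome = 0: no error detected

Data: 01001110110 (no errors)


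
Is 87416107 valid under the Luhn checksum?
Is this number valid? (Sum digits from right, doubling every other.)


Luhn sum = 34
34 mod 10 = 4

Invalid (Luhn sum mod 10 = 4)


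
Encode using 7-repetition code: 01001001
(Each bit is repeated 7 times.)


Each bit -> 7 copies

00000001111111000000000000001111111000000000000001111111


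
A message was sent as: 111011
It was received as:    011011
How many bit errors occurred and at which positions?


XOR: 100000

1 error(s) at position(s): 0


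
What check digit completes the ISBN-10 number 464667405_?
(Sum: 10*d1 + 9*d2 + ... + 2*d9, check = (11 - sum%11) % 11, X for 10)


Weighted sum: 265
265 mod 11 = 1

Check digit: X


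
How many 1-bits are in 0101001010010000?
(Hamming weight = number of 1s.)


Counting 1s in 0101001010010000

5


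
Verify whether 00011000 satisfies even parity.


Number of 1s: 2

Yes, parity is correct (2 ones)


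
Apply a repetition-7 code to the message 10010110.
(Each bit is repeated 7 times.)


Each bit -> 7 copies

11111110000000000000011111110000000111111111111110000000


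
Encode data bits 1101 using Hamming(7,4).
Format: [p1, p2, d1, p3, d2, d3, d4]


Parity bits: p1=1, p2=0, p3=0

1010101


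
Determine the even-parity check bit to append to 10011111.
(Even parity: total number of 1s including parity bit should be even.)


Number of 1s in data: 6
Parity bit: 0

0


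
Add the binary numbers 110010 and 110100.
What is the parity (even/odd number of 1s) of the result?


110010 = 50
110100 = 52
Sum = 102 = 1100110
1s count = 4

even parity (4 ones in 1100110)


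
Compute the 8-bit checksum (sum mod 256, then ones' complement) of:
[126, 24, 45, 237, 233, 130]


Sum = 795 mod 256 = 27
Complement = 228

228


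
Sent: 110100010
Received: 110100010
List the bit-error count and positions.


XOR: 000000000

0 errors (received matches sent)


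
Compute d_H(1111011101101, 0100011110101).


XOR: 1011000011000
Count of 1s: 5

5


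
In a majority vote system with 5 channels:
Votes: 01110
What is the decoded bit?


Ones: 3 out of 5
Threshold: 3

1 (3/5 voted 1)


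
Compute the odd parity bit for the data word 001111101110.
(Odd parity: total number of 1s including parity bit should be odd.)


Number of 1s in data: 8
Parity bit: 1

1


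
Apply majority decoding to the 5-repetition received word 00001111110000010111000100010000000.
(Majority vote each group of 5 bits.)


Groups: 00001, 11111, 00000, 10111, 00010, 00100, 00000
Majority votes: 0101000

0101000


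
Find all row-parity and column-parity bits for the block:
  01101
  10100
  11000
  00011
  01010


Row parities: 10000
Column parities: 01000

Row P: 10000, Col P: 01000, Corner: 1


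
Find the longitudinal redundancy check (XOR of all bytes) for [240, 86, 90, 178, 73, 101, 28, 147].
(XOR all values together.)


XOR chain: 240 ^ 86 ^ 90 ^ 178 ^ 73 ^ 101 ^ 28 ^ 147 = 237

237


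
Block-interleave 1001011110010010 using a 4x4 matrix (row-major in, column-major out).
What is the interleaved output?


Matrix:
  1001
  0111
  1001
  0010
Read columns: 1010010001011110

1010010001011110


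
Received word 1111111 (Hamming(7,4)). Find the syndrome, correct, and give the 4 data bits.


Syndrome = 0: no error detected

Data: 1111 (no errors)


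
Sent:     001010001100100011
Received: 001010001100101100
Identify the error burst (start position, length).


XOR: 000000000000001111

Burst at position 14, length 4


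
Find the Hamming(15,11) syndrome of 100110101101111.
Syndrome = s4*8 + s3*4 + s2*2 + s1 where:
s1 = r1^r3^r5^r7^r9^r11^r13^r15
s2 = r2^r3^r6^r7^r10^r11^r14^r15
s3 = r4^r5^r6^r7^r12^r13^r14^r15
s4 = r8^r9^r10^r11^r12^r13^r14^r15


s1=0, s2=0, s3=1, s4=0

Syndrome = 4 (error at position 4)


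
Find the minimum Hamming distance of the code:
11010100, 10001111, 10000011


Comparing all pairs, minimum distance: 2
Can detect 1 errors, correct 0 errors

2


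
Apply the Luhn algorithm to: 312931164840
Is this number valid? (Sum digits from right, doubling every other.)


Luhn sum = 59
59 mod 10 = 9

Invalid (Luhn sum mod 10 = 9)


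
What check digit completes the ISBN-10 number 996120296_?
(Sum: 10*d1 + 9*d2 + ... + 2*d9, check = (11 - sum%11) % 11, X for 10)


Weighted sum: 285
285 mod 11 = 10

Check digit: 1


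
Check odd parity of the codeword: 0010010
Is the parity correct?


Number of 1s: 2

No, parity error (2 ones)


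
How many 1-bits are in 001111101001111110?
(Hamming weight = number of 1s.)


Counting 1s in 001111101001111110

12


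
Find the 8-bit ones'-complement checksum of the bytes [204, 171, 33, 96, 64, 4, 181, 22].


Sum = 775 mod 256 = 7
Complement = 248

248


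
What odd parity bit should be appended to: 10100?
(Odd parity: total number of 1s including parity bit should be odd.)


Number of 1s in data: 2
Parity bit: 1

1


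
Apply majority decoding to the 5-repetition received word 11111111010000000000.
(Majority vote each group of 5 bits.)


Groups: 11111, 11101, 00000, 00000
Majority votes: 1100

1100


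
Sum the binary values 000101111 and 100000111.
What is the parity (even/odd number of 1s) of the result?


000101111 = 47
100000111 = 263
Sum = 310 = 100110110
1s count = 5

odd parity (5 ones in 100110110)


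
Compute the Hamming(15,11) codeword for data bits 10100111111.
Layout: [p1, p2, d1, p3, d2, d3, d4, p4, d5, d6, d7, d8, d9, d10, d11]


Parity bits: p1=0, p2=0, p3=1, p4=0

001101000111111


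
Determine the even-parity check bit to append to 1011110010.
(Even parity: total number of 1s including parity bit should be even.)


Number of 1s in data: 6
Parity bit: 0

0


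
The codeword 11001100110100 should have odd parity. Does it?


Number of 1s: 7

Yes, parity is correct (7 ones)


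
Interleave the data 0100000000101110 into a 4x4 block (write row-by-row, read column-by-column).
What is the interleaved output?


Matrix:
  0100
  0000
  0010
  1110
Read columns: 0001100100110000

0001100100110000


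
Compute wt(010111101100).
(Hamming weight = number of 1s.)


Counting 1s in 010111101100

7


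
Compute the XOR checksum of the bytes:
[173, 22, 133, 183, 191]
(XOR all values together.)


XOR chain: 173 ^ 22 ^ 133 ^ 183 ^ 191 = 54

54


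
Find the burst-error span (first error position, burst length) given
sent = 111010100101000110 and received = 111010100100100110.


XOR: 000000000001100000

Burst at position 11, length 2


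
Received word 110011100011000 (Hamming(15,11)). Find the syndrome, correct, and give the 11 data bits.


Syndrome = 0: no error detected

Data: 01110011000 (no errors)


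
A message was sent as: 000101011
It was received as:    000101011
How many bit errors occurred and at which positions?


XOR: 000000000

0 errors (received matches sent)


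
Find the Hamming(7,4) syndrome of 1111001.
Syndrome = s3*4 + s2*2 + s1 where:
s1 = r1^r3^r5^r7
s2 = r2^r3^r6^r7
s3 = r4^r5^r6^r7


s1=1, s2=1, s3=0

Syndrome = 3 (error at position 3)


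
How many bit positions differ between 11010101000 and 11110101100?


XOR: 00100000100
Count of 1s: 2

2


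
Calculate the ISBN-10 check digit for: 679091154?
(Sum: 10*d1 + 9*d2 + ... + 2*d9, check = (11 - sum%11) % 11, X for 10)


Weighted sum: 281
281 mod 11 = 6

Check digit: 5


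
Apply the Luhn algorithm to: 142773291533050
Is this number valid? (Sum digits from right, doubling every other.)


Luhn sum = 52
52 mod 10 = 2

Invalid (Luhn sum mod 10 = 2)


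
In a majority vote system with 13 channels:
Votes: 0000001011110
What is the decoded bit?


Ones: 5 out of 13
Threshold: 7

0 (5/13 voted 1)


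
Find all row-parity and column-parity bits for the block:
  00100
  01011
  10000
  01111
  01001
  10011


Row parities: 111001
Column parities: 01010

Row P: 111001, Col P: 01010, Corner: 0


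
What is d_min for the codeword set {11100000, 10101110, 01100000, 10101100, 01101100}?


Comparing all pairs, minimum distance: 1
Can detect 0 errors, correct 0 errors

1


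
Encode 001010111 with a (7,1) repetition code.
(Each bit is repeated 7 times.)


Each bit -> 7 copies

000000000000001111111000000011111110000000111111111111111111111


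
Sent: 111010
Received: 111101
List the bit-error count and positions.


XOR: 000111

3 error(s) at position(s): 3, 4, 5


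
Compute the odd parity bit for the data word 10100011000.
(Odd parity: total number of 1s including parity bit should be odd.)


Number of 1s in data: 4
Parity bit: 1

1


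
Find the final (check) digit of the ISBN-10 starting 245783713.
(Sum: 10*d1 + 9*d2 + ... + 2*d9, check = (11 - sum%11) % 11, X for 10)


Weighted sum: 245
245 mod 11 = 3

Check digit: 8


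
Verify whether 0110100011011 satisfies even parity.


Number of 1s: 7

No, parity error (7 ones)


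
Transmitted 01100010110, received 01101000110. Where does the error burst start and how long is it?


XOR: 00001010000

Burst at position 4, length 3


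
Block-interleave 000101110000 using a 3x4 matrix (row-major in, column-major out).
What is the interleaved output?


Matrix:
  0001
  0111
  0000
Read columns: 000010010110

000010010110


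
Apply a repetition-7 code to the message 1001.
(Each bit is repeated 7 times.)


Each bit -> 7 copies

1111111000000000000001111111


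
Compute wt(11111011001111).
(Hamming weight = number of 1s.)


Counting 1s in 11111011001111

11


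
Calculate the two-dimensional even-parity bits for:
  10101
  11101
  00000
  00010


Row parities: 1001
Column parities: 01010

Row P: 1001, Col P: 01010, Corner: 0


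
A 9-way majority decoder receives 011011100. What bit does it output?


Ones: 5 out of 9
Threshold: 5

1 (5/9 voted 1)


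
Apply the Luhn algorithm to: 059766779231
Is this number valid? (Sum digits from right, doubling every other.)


Luhn sum = 60
60 mod 10 = 0

Valid (Luhn sum mod 10 = 0)


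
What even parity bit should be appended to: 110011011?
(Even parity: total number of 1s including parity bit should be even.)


Number of 1s in data: 6
Parity bit: 0

0


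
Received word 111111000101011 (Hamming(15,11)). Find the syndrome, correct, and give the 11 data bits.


Syndrome = 0: no error detected

Data: 11100101011 (no errors)


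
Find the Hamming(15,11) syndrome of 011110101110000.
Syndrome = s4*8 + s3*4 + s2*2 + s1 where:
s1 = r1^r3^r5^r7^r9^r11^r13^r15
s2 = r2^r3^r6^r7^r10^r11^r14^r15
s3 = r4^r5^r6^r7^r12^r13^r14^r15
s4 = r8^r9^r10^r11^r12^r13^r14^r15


s1=1, s2=1, s3=1, s4=1

Syndrome = 15 (error at position 15)


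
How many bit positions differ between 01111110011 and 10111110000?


XOR: 11000000011
Count of 1s: 4

4


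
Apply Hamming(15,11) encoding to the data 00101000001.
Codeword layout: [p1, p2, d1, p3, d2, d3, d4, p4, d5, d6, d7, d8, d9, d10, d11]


Parity bits: p1=0, p2=0, p3=0, p4=0

000001001000001


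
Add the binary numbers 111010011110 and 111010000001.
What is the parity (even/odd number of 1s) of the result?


111010011110 = 3742
111010000001 = 3713
Sum = 7455 = 1110100011111
1s count = 9

odd parity (9 ones in 1110100011111)


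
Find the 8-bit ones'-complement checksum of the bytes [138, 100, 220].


Sum = 458 mod 256 = 202
Complement = 53

53


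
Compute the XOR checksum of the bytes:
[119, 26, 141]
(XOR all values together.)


XOR chain: 119 ^ 26 ^ 141 = 224

224


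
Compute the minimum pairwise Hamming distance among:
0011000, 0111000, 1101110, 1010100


Comparing all pairs, minimum distance: 1
Can detect 0 errors, correct 0 errors

1


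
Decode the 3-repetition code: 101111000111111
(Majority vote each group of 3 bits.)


Groups: 101, 111, 000, 111, 111
Majority votes: 11011

11011


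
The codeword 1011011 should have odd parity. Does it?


Number of 1s: 5

Yes, parity is correct (5 ones)


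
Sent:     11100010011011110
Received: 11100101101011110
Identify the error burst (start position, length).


XOR: 00000111110000000

Burst at position 5, length 5


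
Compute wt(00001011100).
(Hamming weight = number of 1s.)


Counting 1s in 00001011100

4


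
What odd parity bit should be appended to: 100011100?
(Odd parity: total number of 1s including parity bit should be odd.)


Number of 1s in data: 4
Parity bit: 1

1


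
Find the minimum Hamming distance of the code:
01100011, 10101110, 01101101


Comparing all pairs, minimum distance: 3
Can detect 2 errors, correct 1 errors

3


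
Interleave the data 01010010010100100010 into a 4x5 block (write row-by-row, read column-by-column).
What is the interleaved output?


Matrix:
  01010
  01001
  01001
  00010
Read columns: 00001110000010010110

00001110000010010110


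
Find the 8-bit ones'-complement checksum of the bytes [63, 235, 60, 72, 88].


Sum = 518 mod 256 = 6
Complement = 249

249


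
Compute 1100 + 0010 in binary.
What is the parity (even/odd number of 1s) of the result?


1100 = 12
0010 = 2
Sum = 14 = 1110
1s count = 3

odd parity (3 ones in 1110)


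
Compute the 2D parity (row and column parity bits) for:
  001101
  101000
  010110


Row parities: 101
Column parities: 110011

Row P: 101, Col P: 110011, Corner: 0


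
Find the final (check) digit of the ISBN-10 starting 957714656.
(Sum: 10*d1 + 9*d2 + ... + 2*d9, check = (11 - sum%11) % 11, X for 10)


Weighted sum: 317
317 mod 11 = 9

Check digit: 2


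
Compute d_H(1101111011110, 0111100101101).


XOR: 1010011110011
Count of 1s: 8

8


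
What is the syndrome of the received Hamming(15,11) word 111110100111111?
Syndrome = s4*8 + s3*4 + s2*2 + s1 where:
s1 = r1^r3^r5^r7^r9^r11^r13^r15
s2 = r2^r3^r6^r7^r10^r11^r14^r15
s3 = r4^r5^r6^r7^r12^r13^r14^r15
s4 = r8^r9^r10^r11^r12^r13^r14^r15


s1=1, s2=1, s3=1, s4=0

Syndrome = 7 (error at position 7)


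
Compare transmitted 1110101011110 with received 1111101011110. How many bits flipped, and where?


XOR: 0001000000000

1 error(s) at position(s): 3


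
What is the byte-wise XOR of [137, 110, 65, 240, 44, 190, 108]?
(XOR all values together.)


XOR chain: 137 ^ 110 ^ 65 ^ 240 ^ 44 ^ 190 ^ 108 = 168

168


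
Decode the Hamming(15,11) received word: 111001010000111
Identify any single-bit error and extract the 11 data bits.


Syndrome = 2: error at position 2

Data: 10100000111 (corrected bit 2)


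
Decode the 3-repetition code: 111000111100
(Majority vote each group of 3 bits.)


Groups: 111, 000, 111, 100
Majority votes: 1010

1010


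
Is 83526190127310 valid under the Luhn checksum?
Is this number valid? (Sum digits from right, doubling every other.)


Luhn sum = 40
40 mod 10 = 0

Valid (Luhn sum mod 10 = 0)


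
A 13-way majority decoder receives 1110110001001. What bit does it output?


Ones: 7 out of 13
Threshold: 7

1 (7/13 voted 1)


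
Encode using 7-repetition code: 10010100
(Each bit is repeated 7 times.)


Each bit -> 7 copies

11111110000000000000011111110000000111111100000000000000


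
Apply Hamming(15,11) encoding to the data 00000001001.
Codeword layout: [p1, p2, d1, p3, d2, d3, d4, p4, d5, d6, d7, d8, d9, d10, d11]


Parity bits: p1=1, p2=1, p3=0, p4=0

110000000001001


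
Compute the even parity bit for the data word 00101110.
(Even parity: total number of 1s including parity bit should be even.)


Number of 1s in data: 4
Parity bit: 0

0


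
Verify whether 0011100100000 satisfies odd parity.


Number of 1s: 4

No, parity error (4 ones)


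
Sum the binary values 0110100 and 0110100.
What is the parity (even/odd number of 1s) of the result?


0110100 = 52
0110100 = 52
Sum = 104 = 1101000
1s count = 3

odd parity (3 ones in 1101000)


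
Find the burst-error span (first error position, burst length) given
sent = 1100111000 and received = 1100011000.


XOR: 0000100000

Burst at position 4, length 1


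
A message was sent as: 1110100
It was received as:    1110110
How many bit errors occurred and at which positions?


XOR: 0000010

1 error(s) at position(s): 5


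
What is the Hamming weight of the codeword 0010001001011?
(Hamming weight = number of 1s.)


Counting 1s in 0010001001011

5


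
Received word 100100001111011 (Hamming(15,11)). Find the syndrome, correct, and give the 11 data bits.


Syndrome = 0: no error detected

Data: 00001111011 (no errors)


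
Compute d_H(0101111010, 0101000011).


XOR: 0000111001
Count of 1s: 4

4


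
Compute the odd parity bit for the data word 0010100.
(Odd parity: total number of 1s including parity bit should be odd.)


Number of 1s in data: 2
Parity bit: 1

1


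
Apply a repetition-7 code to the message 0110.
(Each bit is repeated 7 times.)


Each bit -> 7 copies

0000000111111111111110000000


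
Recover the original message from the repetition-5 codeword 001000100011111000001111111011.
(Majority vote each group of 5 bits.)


Groups: 00100, 01000, 11111, 00000, 11111, 11011
Majority votes: 001011

001011


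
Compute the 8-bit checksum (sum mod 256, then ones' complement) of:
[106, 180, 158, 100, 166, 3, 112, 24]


Sum = 849 mod 256 = 81
Complement = 174

174


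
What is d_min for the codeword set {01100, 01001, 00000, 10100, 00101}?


Comparing all pairs, minimum distance: 2
Can detect 1 errors, correct 0 errors

2


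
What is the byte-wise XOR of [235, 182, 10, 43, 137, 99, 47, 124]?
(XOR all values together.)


XOR chain: 235 ^ 182 ^ 10 ^ 43 ^ 137 ^ 99 ^ 47 ^ 124 = 197

197


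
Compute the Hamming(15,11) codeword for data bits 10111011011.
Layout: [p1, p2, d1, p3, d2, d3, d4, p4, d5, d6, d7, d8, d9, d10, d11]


Parity bits: p1=1, p2=0, p3=1, p4=1

101101111011011


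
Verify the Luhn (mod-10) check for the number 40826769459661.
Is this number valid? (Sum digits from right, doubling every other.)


Luhn sum = 71
71 mod 10 = 1

Invalid (Luhn sum mod 10 = 1)


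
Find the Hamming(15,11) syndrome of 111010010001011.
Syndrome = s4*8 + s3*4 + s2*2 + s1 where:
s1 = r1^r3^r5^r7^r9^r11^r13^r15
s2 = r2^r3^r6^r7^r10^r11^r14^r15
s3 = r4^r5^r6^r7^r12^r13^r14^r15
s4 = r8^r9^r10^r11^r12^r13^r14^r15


s1=0, s2=0, s3=0, s4=0

Syndrome = 0 (no error)


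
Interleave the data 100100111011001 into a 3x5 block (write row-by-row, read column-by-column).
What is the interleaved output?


Matrix:
  10010
  01110
  11001
Read columns: 101011010110001

101011010110001


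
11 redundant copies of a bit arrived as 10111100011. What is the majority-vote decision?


Ones: 7 out of 11
Threshold: 6

1 (7/11 voted 1)


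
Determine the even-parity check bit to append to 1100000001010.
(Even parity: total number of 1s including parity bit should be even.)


Number of 1s in data: 4
Parity bit: 0

0


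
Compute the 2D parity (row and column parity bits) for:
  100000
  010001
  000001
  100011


Row parities: 1011
Column parities: 010011

Row P: 1011, Col P: 010011, Corner: 1


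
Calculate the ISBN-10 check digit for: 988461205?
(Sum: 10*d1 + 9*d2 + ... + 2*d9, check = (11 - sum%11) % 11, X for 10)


Weighted sum: 313
313 mod 11 = 5

Check digit: 6


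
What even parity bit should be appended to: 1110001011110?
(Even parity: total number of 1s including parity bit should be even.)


Number of 1s in data: 8
Parity bit: 0

0


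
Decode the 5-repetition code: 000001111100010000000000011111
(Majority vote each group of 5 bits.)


Groups: 00000, 11111, 00010, 00000, 00000, 11111
Majority votes: 010001

010001


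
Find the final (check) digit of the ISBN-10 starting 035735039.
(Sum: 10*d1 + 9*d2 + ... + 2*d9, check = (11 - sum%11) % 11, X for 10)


Weighted sum: 186
186 mod 11 = 10

Check digit: 1


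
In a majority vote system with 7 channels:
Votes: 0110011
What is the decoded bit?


Ones: 4 out of 7
Threshold: 4

1 (4/7 voted 1)


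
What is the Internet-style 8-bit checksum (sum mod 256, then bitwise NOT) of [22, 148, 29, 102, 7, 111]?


Sum = 419 mod 256 = 163
Complement = 92

92


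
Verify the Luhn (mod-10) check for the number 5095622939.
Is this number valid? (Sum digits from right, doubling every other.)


Luhn sum = 48
48 mod 10 = 8

Invalid (Luhn sum mod 10 = 8)


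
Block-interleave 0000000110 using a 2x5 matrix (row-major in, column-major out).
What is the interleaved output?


Matrix:
  00000
  00110
Read columns: 0000010100

0000010100


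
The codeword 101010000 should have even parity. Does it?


Number of 1s: 3

No, parity error (3 ones)


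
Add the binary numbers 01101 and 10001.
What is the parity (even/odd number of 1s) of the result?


01101 = 13
10001 = 17
Sum = 30 = 11110
1s count = 4

even parity (4 ones in 11110)


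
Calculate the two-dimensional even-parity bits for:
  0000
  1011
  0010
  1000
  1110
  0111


Row parities: 011111
Column parities: 1000

Row P: 011111, Col P: 1000, Corner: 1


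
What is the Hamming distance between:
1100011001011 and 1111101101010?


XOR: 0011110100001
Count of 1s: 6

6


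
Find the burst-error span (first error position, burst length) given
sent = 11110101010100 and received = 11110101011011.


XOR: 00000000001111

Burst at position 10, length 4


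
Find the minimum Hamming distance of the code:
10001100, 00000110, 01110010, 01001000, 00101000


Comparing all pairs, minimum distance: 2
Can detect 1 errors, correct 0 errors

2


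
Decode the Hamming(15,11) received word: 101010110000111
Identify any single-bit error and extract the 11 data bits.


Syndrome = 4: error at position 4

Data: 11010000111 (corrected bit 4)


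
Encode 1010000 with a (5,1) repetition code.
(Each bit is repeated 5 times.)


Each bit -> 5 copies

11111000001111100000000000000000000


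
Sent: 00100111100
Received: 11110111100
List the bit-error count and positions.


XOR: 11010000000

3 error(s) at position(s): 0, 1, 3


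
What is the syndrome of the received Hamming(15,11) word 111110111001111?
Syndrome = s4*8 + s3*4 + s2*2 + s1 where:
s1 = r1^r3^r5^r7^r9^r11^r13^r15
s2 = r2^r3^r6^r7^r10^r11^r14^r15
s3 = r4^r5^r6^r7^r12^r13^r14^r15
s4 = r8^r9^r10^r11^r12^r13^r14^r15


s1=1, s2=1, s3=1, s4=0

Syndrome = 7 (error at position 7)


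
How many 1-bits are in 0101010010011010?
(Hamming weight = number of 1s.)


Counting 1s in 0101010010011010

7


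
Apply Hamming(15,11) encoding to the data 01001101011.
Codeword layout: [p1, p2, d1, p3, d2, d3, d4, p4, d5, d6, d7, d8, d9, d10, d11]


Parity bits: p1=1, p2=1, p3=0, p4=1

110010011101011


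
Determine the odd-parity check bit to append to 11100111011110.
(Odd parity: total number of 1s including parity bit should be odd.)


Number of 1s in data: 10
Parity bit: 1

1


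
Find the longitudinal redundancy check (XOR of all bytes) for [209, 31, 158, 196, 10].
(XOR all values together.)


XOR chain: 209 ^ 31 ^ 158 ^ 196 ^ 10 = 158

158


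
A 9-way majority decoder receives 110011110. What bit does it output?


Ones: 6 out of 9
Threshold: 5

1 (6/9 voted 1)


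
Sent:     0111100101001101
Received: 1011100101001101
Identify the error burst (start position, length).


XOR: 1100000000000000

Burst at position 0, length 2


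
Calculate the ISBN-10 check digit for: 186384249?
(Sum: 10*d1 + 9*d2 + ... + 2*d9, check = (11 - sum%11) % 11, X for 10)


Weighted sum: 257
257 mod 11 = 4

Check digit: 7


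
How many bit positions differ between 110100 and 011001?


XOR: 101101
Count of 1s: 4

4


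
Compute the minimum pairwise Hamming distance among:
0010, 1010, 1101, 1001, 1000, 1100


Comparing all pairs, minimum distance: 1
Can detect 0 errors, correct 0 errors

1


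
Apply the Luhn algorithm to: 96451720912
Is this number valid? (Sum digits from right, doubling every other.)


Luhn sum = 38
38 mod 10 = 8

Invalid (Luhn sum mod 10 = 8)


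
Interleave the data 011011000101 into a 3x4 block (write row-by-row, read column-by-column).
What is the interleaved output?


Matrix:
  0110
  1100
  0101
Read columns: 010111100001

010111100001


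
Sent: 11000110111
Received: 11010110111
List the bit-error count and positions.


XOR: 00010000000

1 error(s) at position(s): 3


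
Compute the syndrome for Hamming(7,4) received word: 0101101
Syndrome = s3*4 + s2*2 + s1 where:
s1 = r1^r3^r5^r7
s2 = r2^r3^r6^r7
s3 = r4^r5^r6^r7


s1=0, s2=0, s3=1

Syndrome = 4 (error at position 4)


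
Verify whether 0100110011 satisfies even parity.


Number of 1s: 5

No, parity error (5 ones)


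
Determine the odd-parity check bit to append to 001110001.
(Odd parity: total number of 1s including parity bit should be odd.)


Number of 1s in data: 4
Parity bit: 1

1


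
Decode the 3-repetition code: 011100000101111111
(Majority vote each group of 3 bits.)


Groups: 011, 100, 000, 101, 111, 111
Majority votes: 100111

100111


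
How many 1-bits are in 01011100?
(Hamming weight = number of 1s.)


Counting 1s in 01011100

4


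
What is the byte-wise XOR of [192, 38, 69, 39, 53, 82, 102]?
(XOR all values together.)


XOR chain: 192 ^ 38 ^ 69 ^ 39 ^ 53 ^ 82 ^ 102 = 133

133


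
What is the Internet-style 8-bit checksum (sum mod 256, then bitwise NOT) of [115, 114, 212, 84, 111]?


Sum = 636 mod 256 = 124
Complement = 131

131


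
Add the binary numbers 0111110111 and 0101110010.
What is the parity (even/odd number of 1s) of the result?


0111110111 = 503
0101110010 = 370
Sum = 873 = 1101101001
1s count = 6

even parity (6 ones in 1101101001)


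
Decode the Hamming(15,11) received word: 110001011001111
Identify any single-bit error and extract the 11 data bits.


Syndrome = 4: error at position 4

Data: 00101001111 (corrected bit 4)


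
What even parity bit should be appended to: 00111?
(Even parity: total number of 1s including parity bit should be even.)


Number of 1s in data: 3
Parity bit: 1

1


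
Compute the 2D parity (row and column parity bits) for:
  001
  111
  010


Row parities: 111
Column parities: 100

Row P: 111, Col P: 100, Corner: 1


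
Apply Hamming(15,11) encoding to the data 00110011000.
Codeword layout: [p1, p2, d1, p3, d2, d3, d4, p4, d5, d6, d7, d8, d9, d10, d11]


Parity bits: p1=0, p2=1, p3=1, p4=0

010101100011000


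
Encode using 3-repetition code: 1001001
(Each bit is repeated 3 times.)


Each bit -> 3 copies

111000000111000000111


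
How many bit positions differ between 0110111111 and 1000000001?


XOR: 1110111110
Count of 1s: 8

8


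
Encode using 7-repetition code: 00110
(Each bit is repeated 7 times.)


Each bit -> 7 copies

00000000000000111111111111110000000


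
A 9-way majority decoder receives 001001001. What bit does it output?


Ones: 3 out of 9
Threshold: 5

0 (3/9 voted 1)


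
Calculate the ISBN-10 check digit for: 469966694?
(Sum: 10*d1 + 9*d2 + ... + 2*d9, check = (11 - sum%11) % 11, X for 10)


Weighted sum: 354
354 mod 11 = 2

Check digit: 9


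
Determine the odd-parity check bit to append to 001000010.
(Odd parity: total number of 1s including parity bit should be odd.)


Number of 1s in data: 2
Parity bit: 1

1


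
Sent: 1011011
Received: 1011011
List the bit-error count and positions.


XOR: 0000000

0 errors (received matches sent)


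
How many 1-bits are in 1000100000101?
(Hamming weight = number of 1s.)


Counting 1s in 1000100000101

4


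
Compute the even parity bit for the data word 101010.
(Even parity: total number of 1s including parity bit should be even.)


Number of 1s in data: 3
Parity bit: 1

1


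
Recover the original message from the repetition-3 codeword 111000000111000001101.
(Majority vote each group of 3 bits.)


Groups: 111, 000, 000, 111, 000, 001, 101
Majority votes: 1001001

1001001


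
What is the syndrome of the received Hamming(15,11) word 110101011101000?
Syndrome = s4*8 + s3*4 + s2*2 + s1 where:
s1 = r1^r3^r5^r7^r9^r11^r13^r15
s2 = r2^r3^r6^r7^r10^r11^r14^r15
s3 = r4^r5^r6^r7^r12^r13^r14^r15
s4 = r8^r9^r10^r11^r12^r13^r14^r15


s1=0, s2=1, s3=1, s4=0

Syndrome = 6 (error at position 6)


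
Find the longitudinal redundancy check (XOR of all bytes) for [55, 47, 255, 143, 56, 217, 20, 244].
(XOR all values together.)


XOR chain: 55 ^ 47 ^ 255 ^ 143 ^ 56 ^ 217 ^ 20 ^ 244 = 105

105


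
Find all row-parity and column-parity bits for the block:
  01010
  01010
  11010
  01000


Row parities: 0011
Column parities: 10010

Row P: 0011, Col P: 10010, Corner: 0


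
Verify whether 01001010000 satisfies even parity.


Number of 1s: 3

No, parity error (3 ones)


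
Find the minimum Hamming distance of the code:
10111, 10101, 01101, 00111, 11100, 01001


Comparing all pairs, minimum distance: 1
Can detect 0 errors, correct 0 errors

1


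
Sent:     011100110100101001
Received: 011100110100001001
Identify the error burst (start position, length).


XOR: 000000000000100000

Burst at position 12, length 1


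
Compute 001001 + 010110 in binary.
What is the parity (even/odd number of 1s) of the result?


001001 = 9
010110 = 22
Sum = 31 = 11111
1s count = 5

odd parity (5 ones in 11111)


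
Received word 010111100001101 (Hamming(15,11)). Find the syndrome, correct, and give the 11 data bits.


Syndrome = 12: error at position 12

Data: 01110000101 (corrected bit 12)


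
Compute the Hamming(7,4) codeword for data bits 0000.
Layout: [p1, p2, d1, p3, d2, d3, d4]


Parity bits: p1=0, p2=0, p3=0

0000000


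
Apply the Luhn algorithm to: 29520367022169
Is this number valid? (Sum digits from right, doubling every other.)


Luhn sum = 48
48 mod 10 = 8

Invalid (Luhn sum mod 10 = 8)


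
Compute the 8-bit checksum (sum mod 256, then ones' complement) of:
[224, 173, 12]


Sum = 409 mod 256 = 153
Complement = 102

102


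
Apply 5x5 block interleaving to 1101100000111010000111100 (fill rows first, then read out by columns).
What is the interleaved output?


Matrix:
  11011
  00000
  11101
  00001
  11100
Read columns: 1010110101001011000010110

1010110101001011000010110


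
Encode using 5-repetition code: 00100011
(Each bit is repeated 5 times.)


Each bit -> 5 copies

0000000000111110000000000000001111111111


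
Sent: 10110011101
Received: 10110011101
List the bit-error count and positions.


XOR: 00000000000

0 errors (received matches sent)


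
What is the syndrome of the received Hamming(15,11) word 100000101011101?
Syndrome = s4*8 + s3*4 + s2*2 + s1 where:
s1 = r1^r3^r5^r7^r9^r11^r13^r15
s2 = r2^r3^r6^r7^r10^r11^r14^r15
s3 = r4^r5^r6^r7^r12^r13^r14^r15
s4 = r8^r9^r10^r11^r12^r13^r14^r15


s1=0, s2=1, s3=0, s4=1

Syndrome = 10 (error at position 10)


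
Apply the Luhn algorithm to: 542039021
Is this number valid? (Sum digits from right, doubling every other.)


Luhn sum = 32
32 mod 10 = 2

Invalid (Luhn sum mod 10 = 2)


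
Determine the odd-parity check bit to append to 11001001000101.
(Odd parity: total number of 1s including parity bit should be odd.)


Number of 1s in data: 6
Parity bit: 1

1


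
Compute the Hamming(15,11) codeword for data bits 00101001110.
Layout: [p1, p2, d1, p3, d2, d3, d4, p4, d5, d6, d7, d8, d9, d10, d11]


Parity bits: p1=0, p2=0, p3=0, p4=0

000001001001110


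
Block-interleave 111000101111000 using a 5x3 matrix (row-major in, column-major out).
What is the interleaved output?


Matrix:
  111
  000
  101
  111
  000
Read columns: 101101001010110

101101001010110


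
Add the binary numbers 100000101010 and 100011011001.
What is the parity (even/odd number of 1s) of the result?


100000101010 = 2090
100011011001 = 2265
Sum = 4355 = 1000100000011
1s count = 4

even parity (4 ones in 1000100000011)


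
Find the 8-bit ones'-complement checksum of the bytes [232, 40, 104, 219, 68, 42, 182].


Sum = 887 mod 256 = 119
Complement = 136

136


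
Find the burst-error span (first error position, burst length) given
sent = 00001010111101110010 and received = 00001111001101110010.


XOR: 00000101110000000000

Burst at position 5, length 5


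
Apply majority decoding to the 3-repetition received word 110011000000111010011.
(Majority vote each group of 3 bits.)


Groups: 110, 011, 000, 000, 111, 010, 011
Majority votes: 1100101

1100101


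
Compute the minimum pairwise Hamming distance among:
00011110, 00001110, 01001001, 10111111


Comparing all pairs, minimum distance: 1
Can detect 0 errors, correct 0 errors

1


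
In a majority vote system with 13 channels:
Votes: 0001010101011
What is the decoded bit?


Ones: 6 out of 13
Threshold: 7

0 (6/13 voted 1)
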